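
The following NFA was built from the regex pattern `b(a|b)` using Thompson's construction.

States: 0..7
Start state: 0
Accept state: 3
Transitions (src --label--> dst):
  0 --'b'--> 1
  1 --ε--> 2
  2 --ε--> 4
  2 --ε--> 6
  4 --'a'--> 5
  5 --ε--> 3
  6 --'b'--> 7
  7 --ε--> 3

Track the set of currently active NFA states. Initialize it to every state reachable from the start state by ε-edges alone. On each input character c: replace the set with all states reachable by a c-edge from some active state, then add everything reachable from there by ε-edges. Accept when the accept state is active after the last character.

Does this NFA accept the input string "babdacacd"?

Answer: REJECT

Derivation:
start: ε-closure({0}) = {0}
'b' @ 1: {1,2,4,6}
'a' @ 2: {3,5}  (accept∈set)
'b' @ 3: {}  — state set empty
rest 'dacacd' ignored (set empty)
end set {} — state 3 not in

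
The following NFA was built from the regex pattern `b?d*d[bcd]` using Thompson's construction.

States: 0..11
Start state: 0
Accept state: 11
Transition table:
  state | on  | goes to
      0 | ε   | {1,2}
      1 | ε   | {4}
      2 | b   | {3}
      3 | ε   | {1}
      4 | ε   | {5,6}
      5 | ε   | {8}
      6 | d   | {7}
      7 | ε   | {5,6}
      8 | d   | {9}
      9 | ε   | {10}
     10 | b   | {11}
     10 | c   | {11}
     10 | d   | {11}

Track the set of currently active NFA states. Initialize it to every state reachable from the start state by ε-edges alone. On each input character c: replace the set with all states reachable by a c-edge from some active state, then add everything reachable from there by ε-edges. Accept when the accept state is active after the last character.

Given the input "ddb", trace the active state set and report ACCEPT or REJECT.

start: ε-closure({0}) = {0,1,2,4,5,6,8}
'd' @ 1: {5,6,7,8,9,10}
'd' @ 2: {5,6,7,8,9,10,11}  [accepting]
'b' @ 3: {11}  [accepting]
final: {11}; accept 11 in set

Answer: ACCEPT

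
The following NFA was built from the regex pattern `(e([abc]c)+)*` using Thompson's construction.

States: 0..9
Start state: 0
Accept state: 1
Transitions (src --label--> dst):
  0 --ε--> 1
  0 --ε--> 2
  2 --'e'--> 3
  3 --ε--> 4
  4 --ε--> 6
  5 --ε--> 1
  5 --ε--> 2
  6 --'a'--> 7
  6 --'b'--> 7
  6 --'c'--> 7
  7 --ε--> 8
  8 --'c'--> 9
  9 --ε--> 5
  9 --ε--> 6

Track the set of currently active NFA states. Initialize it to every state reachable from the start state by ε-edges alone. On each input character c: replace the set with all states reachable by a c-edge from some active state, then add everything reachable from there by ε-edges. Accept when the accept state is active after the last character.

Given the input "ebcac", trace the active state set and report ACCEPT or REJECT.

Answer: ACCEPT

Derivation:
S₀ = ε-closure({0}) = {0,1,2}
'e' @ 1: {3,4,6}
'b' @ 2: {7,8}
'c' @ 3: {1,2,5,6,9}  (accept∈set)
'a' @ 4: {7,8}
'c' @ 5: {1,2,5,6,9}  (accept∈set)
after full input: {1,2,5,6,9}  (accept=1 in)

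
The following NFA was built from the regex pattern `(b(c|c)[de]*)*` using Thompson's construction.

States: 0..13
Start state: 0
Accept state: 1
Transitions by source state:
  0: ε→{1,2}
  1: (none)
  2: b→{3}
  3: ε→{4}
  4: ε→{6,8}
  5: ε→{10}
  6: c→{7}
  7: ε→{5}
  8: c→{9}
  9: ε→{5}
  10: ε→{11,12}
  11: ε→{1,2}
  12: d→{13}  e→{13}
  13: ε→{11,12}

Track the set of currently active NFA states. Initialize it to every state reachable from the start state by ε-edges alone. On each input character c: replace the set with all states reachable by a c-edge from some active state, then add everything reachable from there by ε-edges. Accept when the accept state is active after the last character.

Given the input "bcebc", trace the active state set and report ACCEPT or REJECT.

Answer: ACCEPT

Derivation:
S₀ = ε-closure({0}) = {0,1,2}
'b' @ 1: {3,4,6,8}
'c' @ 2: {1,2,5,7,9,10,11,12}  (accept∈set)
'e' @ 3: {1,2,11,12,13}  (accept∈set)
'b' @ 4: {3,4,6,8}
'c' @ 5: {1,2,5,7,9,10,11,12}  (accept∈set)
end set {1,2,5,7,9,10,11,12} — state 1 in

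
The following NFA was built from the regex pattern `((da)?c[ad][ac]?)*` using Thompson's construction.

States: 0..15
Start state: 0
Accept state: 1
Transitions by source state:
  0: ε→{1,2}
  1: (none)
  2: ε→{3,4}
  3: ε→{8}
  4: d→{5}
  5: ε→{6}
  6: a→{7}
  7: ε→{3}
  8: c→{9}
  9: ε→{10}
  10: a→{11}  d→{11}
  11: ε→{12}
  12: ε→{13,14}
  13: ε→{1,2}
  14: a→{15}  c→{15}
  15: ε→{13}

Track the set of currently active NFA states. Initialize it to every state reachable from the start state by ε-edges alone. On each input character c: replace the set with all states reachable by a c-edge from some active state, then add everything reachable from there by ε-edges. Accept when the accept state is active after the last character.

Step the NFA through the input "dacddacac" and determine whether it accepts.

start: ε-closure({0}) = {0,1,2,3,4,8}
'd' @ 1: {5,6}
'a' @ 2: {3,7,8}
'c' @ 3: {9,10}
'd' @ 4: {1,2,3,4,8,11,12,13,14}  (accept∈set)
'd' @ 5: {5,6}
'a' @ 6: {3,7,8}
'c' @ 7: {9,10}
'a' @ 8: {1,2,3,4,8,11,12,13,14}  (accept∈set)
'c' @ 9: {1,2,3,4,8,9,10,13,15}  (accept∈set)
final: {1,2,3,4,8,9,10,13,15}; accept 1 in set

Answer: ACCEPT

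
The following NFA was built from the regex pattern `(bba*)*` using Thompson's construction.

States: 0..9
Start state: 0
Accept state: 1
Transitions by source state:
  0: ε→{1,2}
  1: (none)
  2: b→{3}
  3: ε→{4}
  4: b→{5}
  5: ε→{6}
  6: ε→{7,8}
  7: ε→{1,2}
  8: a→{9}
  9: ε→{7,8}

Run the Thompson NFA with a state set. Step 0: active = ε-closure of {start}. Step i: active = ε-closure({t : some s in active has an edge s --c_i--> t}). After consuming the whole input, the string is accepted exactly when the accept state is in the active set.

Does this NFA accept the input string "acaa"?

initial (ε-close {0}): {0,1,2}
'a' @ 1: {}  — state set empty
rest 'caa' ignored (set empty)
end set {} — state 1 not in

Answer: REJECT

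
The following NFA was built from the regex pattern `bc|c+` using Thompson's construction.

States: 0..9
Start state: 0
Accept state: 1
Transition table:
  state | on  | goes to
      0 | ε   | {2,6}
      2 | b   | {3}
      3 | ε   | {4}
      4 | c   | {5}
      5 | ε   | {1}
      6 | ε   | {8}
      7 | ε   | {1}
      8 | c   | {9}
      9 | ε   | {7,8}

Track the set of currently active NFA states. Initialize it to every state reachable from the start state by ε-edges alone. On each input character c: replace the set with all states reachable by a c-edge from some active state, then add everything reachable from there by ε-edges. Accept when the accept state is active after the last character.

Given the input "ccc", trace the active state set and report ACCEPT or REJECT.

Answer: ACCEPT

Trace:
start: ε-closure({0}) = {0,2,6,8}
'c' @ 1: {1,7,8,9}  (accept∈set)
'c' @ 2: {1,7,8,9}  (accept∈set)
'c' @ 3: {1,7,8,9}  (accept∈set)
after full input: {1,7,8,9}  (accept=1 in)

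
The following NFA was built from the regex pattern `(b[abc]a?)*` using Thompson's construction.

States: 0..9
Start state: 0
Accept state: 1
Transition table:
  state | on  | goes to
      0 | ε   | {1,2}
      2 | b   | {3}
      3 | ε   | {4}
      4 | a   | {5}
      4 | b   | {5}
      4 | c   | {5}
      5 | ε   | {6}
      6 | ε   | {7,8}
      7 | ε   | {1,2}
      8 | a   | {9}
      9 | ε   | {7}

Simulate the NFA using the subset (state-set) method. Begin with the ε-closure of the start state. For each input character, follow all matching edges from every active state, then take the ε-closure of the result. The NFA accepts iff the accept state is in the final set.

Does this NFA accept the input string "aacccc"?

Answer: REJECT

Steps:
initial (ε-close {0}): {0,1,2}
'a' @ 1: {}  — no active states
rest 'acccc' ignored (set empty)
after full input: {}  (accept=1 not in)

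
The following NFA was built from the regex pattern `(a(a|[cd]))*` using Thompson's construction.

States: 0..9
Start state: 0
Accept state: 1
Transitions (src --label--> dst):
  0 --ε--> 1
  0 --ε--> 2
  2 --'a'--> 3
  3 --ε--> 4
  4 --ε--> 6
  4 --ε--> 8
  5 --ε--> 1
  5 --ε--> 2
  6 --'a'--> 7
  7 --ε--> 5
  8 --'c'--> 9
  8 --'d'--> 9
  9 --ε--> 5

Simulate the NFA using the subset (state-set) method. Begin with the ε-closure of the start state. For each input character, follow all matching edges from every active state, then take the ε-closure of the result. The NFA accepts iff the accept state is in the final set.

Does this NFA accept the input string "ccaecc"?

initial (ε-close {0}): {0,1,2}
'c' @ 1: {}  — no active states
rest 'caecc' ignored (set empty)
after full input: {}  (accept=1 not in)

Answer: REJECT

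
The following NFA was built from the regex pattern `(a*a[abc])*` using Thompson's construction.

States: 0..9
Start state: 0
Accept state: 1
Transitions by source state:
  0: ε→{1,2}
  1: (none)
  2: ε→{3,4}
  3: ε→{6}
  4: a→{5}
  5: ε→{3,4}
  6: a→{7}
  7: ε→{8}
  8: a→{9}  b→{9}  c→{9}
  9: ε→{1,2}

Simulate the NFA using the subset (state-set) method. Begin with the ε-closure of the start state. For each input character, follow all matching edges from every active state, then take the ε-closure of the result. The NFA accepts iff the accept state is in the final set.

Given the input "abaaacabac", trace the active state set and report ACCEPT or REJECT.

S₀ = ε-closure({0}) = {0,1,2,3,4,6}
'a' @ 1: {3,4,5,6,7,8}
'b' @ 2: {1,2,3,4,6,9}  [accepting]
'a' @ 3: {3,4,5,6,7,8}
'a' @ 4: {1,2,3,4,5,6,7,8,9}  [accepting]
'a' @ 5: {1,2,3,4,5,6,7,8,9}  [accepting]
'c' @ 6: {1,2,3,4,6,9}  [accepting]
'a' @ 7: {3,4,5,6,7,8}
'b' @ 8: {1,2,3,4,6,9}  [accepting]
'a' @ 9: {3,4,5,6,7,8}
'c' @ 10: {1,2,3,4,6,9}  [accepting]
final: {1,2,3,4,6,9}; accept 1 in set

Answer: ACCEPT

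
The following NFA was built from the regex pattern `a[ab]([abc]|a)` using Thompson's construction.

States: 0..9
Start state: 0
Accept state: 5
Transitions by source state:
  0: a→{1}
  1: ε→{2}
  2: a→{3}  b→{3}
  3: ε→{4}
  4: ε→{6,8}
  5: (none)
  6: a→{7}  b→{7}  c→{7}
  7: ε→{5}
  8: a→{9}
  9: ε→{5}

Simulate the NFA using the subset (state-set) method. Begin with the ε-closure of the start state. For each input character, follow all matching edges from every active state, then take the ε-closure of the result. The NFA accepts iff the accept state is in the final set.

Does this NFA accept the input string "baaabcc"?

Answer: REJECT

Trace:
start: ε-closure({0}) = {0}
'b' @ 1: {}  — no active states
rest 'aaabcc' ignored (set empty)
final: {}; accept 5 not in set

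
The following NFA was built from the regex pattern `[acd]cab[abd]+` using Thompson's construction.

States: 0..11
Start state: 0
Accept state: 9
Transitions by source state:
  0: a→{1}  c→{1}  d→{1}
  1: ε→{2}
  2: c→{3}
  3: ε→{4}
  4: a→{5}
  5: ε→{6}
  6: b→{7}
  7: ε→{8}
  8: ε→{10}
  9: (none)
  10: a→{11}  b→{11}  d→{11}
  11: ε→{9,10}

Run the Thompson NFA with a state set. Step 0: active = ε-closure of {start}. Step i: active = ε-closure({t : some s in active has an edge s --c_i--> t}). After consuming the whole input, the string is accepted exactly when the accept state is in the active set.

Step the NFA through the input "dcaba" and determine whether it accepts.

S₀ = ε-closure({0}) = {0}
'd' @ 1: {1,2}
'c' @ 2: {3,4}
'a' @ 3: {5,6}
'b' @ 4: {7,8,10}
'a' @ 5: {9,10,11}  [accepting]
end set {9,10,11} — state 9 in

Answer: ACCEPT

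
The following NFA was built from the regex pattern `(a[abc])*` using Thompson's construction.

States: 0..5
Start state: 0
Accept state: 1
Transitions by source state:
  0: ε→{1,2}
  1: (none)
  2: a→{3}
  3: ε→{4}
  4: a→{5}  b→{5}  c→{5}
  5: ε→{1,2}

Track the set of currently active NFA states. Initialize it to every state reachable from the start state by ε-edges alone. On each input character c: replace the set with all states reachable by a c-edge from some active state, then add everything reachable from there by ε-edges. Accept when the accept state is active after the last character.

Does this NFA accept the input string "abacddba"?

S₀ = ε-closure({0}) = {0,1,2}
'a' @ 1: {3,4}
'b' @ 2: {1,2,5}  [accepting]
'a' @ 3: {3,4}
'c' @ 4: {1,2,5}  [accepting]
'd' @ 5: {}  — no active states
rest 'dba' ignored (set empty)
final: {}; accept 1 not in set

Answer: REJECT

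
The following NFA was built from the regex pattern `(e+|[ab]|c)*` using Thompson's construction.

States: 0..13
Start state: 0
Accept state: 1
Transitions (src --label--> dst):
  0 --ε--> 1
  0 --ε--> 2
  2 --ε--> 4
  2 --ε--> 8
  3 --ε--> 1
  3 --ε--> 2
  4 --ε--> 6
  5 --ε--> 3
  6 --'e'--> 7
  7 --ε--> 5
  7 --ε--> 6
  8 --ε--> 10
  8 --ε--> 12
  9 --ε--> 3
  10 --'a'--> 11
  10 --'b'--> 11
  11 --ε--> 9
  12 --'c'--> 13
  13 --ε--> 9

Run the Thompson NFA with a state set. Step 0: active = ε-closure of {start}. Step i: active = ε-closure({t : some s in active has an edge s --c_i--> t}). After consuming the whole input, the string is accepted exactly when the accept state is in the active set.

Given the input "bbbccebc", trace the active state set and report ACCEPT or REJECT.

Answer: ACCEPT

Steps:
S₀ = ε-closure({0}) = {0,1,2,4,6,8,10,12}
'b' @ 1: {1,2,3,4,6,8,9,10,11,12}  ✓accept
'b' @ 2: {1,2,3,4,6,8,9,10,11,12}  ✓accept
'b' @ 3: {1,2,3,4,6,8,9,10,11,12}  ✓accept
'c' @ 4: {1,2,3,4,6,8,9,10,12,13}  ✓accept
'c' @ 5: {1,2,3,4,6,8,9,10,12,13}  ✓accept
'e' @ 6: {1,2,3,4,5,6,7,8,10,12}  ✓accept
'b' @ 7: {1,2,3,4,6,8,9,10,11,12}  ✓accept
'c' @ 8: {1,2,3,4,6,8,9,10,12,13}  ✓accept
end set {1,2,3,4,6,8,9,10,12,13} — state 1 in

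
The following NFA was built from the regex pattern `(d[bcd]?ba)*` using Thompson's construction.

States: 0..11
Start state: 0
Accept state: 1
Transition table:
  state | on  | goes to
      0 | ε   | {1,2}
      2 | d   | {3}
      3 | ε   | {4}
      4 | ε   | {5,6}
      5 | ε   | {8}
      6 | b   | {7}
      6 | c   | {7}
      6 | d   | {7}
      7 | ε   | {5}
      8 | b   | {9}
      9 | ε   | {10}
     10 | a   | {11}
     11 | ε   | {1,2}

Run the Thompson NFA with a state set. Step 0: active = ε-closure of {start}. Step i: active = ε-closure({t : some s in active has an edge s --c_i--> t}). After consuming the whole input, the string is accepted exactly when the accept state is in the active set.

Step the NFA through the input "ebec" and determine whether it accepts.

Answer: REJECT

Trace:
start: ε-closure({0}) = {0,1,2}
'e' @ 1: {}  — dead — no transitions
rest 'bec' ignored (set empty)
after full input: {}  (accept=1 not in)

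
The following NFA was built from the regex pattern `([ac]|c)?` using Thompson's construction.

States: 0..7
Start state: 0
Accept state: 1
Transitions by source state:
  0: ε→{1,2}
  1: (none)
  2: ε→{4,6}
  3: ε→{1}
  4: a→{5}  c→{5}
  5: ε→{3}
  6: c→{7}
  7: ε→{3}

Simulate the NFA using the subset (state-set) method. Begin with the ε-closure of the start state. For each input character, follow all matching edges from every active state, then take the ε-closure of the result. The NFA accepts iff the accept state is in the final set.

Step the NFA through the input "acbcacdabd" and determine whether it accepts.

start: ε-closure({0}) = {0,1,2,4,6}
'a' @ 1: {1,3,5}  (accept∈set)
'c' @ 2: {}  — state set empty
rest 'bcacdabd' ignored (set empty)
end set {} — state 1 not in

Answer: REJECT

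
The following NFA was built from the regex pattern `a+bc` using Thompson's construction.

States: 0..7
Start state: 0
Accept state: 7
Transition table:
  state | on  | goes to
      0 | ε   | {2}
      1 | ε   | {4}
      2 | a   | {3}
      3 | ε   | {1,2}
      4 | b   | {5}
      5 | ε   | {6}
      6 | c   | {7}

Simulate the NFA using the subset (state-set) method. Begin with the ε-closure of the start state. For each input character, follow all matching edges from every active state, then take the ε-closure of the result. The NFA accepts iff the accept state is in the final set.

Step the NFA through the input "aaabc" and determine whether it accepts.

initial (ε-close {0}): {0,2}
'a' @ 1: {1,2,3,4}
'a' @ 2: {1,2,3,4}
'a' @ 3: {1,2,3,4}
'b' @ 4: {5,6}
'c' @ 5: {7}  (accept∈set)
final: {7}; accept 7 in set

Answer: ACCEPT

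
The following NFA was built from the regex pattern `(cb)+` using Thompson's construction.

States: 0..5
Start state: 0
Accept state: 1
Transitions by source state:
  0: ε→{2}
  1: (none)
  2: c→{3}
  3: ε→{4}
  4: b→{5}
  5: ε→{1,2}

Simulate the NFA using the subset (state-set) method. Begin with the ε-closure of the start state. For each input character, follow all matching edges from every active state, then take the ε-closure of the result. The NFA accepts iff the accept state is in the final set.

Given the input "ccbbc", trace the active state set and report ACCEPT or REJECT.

Answer: REJECT

Steps:
start: ε-closure({0}) = {0,2}
'c' @ 1: {3,4}
'c' @ 2: {}  — state set empty
rest 'bbc' ignored (set empty)
end set {} — state 1 not in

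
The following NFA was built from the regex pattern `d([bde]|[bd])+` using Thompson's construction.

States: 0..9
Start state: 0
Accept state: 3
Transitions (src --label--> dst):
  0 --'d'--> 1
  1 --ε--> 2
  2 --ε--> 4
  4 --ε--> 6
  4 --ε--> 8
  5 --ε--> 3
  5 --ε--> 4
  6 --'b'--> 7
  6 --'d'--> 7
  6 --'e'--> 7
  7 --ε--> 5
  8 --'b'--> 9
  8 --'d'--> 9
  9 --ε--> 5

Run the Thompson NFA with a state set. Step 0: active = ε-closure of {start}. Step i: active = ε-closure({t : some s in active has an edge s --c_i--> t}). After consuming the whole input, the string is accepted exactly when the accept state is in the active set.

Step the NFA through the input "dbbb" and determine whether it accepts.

Answer: ACCEPT

Trace:
initial (ε-close {0}): {0}
'd' @ 1: {1,2,4,6,8}
'b' @ 2: {3,4,5,6,7,8,9}  [accepting]
'b' @ 3: {3,4,5,6,7,8,9}  [accepting]
'b' @ 4: {3,4,5,6,7,8,9}  [accepting]
end set {3,4,5,6,7,8,9} — state 3 in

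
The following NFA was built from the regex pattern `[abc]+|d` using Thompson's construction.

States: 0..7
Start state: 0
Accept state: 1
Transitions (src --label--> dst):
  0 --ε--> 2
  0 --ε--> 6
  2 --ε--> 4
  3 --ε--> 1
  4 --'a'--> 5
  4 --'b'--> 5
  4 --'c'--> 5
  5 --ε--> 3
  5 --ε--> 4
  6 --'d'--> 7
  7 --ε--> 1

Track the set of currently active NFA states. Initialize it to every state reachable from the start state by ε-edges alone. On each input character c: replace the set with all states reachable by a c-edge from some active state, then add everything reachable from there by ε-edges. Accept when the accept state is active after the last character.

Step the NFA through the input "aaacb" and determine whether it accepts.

S₀ = ε-closure({0}) = {0,2,4,6}
'a' @ 1: {1,3,4,5}  ✓accept
'a' @ 2: {1,3,4,5}  ✓accept
'a' @ 3: {1,3,4,5}  ✓accept
'c' @ 4: {1,3,4,5}  ✓accept
'b' @ 5: {1,3,4,5}  ✓accept
final: {1,3,4,5}; accept 1 in set

Answer: ACCEPT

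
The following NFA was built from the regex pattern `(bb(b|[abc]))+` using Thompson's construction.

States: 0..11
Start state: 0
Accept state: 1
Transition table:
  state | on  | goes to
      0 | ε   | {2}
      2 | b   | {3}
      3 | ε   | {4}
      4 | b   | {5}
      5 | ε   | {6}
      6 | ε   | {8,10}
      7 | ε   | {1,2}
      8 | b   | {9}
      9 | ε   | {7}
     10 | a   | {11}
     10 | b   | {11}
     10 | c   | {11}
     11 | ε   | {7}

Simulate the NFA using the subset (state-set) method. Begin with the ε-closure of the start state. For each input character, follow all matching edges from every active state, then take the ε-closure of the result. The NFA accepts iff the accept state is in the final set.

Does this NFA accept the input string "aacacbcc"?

start: ε-closure({0}) = {0,2}
'a' @ 1: {}  — dead — no transitions
rest 'acacbcc' ignored (set empty)
final: {}; accept 1 not in set

Answer: REJECT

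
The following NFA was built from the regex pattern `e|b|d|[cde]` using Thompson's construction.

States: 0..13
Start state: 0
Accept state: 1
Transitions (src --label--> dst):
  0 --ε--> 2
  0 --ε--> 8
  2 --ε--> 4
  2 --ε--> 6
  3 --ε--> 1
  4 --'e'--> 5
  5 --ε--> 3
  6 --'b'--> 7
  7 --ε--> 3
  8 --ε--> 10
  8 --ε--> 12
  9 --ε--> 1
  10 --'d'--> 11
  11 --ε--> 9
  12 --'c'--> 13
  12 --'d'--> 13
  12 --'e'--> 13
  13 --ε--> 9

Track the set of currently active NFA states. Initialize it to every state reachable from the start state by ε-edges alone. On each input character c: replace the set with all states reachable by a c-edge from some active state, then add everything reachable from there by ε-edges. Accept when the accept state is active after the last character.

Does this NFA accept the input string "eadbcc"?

start: ε-closure({0}) = {0,2,4,6,8,10,12}
'e' @ 1: {1,3,5,9,13}  ✓accept
'a' @ 2: {}  — no active states
rest 'dbcc' ignored (set empty)
after full input: {}  (accept=1 not in)

Answer: REJECT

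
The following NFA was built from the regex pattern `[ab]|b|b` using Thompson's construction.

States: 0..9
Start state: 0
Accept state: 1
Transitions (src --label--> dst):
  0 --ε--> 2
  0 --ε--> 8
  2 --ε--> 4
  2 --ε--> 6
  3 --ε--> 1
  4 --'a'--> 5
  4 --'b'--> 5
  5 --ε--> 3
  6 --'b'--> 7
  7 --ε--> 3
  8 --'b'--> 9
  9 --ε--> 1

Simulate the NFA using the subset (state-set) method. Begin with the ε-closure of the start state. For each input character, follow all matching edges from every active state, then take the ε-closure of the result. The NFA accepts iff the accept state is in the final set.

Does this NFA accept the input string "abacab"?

Answer: REJECT

Steps:
start: ε-closure({0}) = {0,2,4,6,8}
'a' @ 1: {1,3,5}  ✓accept
'b' @ 2: {}  — dead — no transitions
rest 'acab' ignored (set empty)
after full input: {}  (accept=1 not in)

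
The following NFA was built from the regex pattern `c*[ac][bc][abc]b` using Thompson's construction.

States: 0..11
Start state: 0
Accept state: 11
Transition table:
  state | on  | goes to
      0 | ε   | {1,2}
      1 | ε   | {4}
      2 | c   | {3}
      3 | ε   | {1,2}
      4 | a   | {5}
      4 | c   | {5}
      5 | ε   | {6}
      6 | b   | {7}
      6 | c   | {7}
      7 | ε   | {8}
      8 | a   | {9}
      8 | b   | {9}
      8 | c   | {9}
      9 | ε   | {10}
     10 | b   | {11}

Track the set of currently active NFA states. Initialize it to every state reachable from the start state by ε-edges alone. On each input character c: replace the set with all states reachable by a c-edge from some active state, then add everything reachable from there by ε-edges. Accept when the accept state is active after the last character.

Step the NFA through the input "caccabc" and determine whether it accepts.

S₀ = ε-closure({0}) = {0,1,2,4}
'c' @ 1: {1,2,3,4,5,6}
'a' @ 2: {5,6}
'c' @ 3: {7,8}
'c' @ 4: {9,10}
'a' @ 5: {}  — no active states
rest 'bc' ignored (set empty)
end set {} — state 11 not in

Answer: REJECT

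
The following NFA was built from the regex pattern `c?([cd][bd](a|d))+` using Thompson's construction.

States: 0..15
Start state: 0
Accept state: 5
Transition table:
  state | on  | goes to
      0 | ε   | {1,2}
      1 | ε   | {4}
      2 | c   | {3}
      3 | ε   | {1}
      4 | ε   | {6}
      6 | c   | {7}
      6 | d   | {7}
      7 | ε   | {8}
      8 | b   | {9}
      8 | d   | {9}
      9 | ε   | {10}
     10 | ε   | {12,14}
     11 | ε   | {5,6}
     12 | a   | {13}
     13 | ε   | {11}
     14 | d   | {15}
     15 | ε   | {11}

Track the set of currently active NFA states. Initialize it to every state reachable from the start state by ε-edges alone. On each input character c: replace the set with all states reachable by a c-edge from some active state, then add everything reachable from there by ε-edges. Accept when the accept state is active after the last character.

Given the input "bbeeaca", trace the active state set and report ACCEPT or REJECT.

Answer: REJECT

Derivation:
S₀ = ε-closure({0}) = {0,1,2,4,6}
'b' @ 1: {}  — dead — no transitions
rest 'beeaca' ignored (set empty)
after full input: {}  (accept=5 not in)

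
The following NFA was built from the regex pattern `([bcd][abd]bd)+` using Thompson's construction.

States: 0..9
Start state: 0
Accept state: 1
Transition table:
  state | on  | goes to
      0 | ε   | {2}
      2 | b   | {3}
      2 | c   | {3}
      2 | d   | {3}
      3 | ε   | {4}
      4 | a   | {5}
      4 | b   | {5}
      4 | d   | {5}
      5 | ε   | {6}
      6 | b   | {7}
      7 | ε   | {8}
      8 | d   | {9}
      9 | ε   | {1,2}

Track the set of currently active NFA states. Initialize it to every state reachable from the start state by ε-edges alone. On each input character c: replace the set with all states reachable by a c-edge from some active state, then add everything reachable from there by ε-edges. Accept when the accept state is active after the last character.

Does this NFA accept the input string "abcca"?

start: ε-closure({0}) = {0,2}
'a' @ 1: {}  — no active states
rest 'bcca' ignored (set empty)
after full input: {}  (accept=1 not in)

Answer: REJECT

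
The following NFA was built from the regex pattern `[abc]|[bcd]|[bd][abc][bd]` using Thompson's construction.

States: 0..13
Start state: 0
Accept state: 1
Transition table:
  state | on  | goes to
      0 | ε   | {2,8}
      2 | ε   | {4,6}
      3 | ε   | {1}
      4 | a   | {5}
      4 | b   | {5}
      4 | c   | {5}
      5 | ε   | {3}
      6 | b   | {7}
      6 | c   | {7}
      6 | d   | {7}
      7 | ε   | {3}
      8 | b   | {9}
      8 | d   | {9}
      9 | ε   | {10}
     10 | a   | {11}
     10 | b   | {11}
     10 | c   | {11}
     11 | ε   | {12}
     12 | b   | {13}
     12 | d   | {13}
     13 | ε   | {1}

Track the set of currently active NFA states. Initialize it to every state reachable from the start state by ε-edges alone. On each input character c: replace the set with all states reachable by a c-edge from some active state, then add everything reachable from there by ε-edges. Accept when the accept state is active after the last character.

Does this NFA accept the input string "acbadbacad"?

Answer: REJECT

Trace:
S₀ = ε-closure({0}) = {0,2,4,6,8}
'a' @ 1: {1,3,5}  ✓accept
'c' @ 2: {}  — state set empty
rest 'badbacad' ignored (set empty)
after full input: {}  (accept=1 not in)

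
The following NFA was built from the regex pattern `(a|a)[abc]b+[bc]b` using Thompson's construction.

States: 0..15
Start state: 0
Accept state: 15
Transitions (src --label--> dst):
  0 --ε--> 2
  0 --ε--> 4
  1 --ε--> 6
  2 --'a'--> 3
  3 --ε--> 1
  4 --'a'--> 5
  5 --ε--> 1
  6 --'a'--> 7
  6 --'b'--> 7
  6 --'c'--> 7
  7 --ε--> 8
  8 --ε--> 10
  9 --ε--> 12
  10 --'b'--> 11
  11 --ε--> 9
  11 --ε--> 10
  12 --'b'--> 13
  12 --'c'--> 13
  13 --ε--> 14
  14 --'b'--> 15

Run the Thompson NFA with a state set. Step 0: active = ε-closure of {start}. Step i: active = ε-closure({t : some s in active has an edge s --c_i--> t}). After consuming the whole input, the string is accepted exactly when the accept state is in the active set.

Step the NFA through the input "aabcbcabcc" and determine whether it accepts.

initial (ε-close {0}): {0,2,4}
'a' @ 1: {1,3,5,6}
'a' @ 2: {7,8,10}
'b' @ 3: {9,10,11,12}
'c' @ 4: {13,14}
'b' @ 5: {15}  [accepting]
'c' @ 6: {}  — dead — no transitions
rest 'abcc' ignored (set empty)
final: {}; accept 15 not in set

Answer: REJECT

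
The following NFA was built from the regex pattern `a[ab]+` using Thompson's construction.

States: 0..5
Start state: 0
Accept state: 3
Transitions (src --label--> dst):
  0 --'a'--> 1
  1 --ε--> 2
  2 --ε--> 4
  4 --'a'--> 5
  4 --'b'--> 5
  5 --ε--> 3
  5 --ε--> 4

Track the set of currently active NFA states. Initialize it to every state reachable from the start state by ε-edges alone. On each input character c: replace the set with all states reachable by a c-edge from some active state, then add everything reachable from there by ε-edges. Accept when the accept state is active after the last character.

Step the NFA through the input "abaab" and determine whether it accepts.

Answer: ACCEPT

Trace:
start: ε-closure({0}) = {0}
'a' @ 1: {1,2,4}
'b' @ 2: {3,4,5}  (accept∈set)
'a' @ 3: {3,4,5}  (accept∈set)
'a' @ 4: {3,4,5}  (accept∈set)
'b' @ 5: {3,4,5}  (accept∈set)
after full input: {3,4,5}  (accept=3 in)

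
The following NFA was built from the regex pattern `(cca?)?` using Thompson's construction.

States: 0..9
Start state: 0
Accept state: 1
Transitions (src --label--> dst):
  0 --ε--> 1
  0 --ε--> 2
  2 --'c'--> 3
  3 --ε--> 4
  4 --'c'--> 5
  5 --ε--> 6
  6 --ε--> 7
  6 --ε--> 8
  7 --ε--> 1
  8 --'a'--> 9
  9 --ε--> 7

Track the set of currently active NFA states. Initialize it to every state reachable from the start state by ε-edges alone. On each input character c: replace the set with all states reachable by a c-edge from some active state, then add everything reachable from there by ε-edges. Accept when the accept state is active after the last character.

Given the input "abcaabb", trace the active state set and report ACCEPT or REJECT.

initial (ε-close {0}): {0,1,2}
'a' @ 1: {}  — state set empty
rest 'bcaabb' ignored (set empty)
final: {}; accept 1 not in set

Answer: REJECT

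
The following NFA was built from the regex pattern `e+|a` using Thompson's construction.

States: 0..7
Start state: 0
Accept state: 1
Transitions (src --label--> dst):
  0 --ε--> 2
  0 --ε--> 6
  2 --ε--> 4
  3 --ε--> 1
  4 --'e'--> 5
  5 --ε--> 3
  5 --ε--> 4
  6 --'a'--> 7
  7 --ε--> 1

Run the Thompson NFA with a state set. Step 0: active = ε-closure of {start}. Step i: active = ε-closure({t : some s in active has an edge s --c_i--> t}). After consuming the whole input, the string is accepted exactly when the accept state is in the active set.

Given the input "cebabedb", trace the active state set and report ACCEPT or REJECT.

Answer: REJECT

Derivation:
S₀ = ε-closure({0}) = {0,2,4,6}
'c' @ 1: {}  — no active states
rest 'ebabedb' ignored (set empty)
after full input: {}  (accept=1 not in)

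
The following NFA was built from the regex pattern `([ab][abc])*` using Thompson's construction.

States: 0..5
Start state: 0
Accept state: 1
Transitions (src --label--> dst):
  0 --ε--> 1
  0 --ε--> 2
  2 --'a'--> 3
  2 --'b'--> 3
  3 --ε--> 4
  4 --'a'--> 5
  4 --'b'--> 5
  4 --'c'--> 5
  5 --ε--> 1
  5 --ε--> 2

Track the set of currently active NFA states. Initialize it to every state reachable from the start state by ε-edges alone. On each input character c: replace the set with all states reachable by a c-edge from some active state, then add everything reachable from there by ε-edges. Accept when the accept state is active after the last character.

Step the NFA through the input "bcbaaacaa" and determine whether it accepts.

Answer: REJECT

Steps:
start: ε-closure({0}) = {0,1,2}
'b' @ 1: {3,4}
'c' @ 2: {1,2,5}  [accepting]
'b' @ 3: {3,4}
'a' @ 4: {1,2,5}  [accepting]
'a' @ 5: {3,4}
'a' @ 6: {1,2,5}  [accepting]
'c' @ 7: {}  — dead — no transitions
rest 'aa' ignored (set empty)
after full input: {}  (accept=1 not in)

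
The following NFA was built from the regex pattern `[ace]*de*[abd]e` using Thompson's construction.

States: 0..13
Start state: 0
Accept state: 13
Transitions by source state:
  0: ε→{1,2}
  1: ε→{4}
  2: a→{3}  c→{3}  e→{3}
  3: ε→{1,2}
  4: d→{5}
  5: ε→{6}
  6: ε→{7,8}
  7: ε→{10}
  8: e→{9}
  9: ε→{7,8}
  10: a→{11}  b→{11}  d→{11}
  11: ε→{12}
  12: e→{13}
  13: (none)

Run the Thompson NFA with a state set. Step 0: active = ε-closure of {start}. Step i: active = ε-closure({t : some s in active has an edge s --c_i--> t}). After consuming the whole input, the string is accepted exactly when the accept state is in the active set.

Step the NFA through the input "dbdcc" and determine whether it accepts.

Answer: REJECT

Derivation:
initial (ε-close {0}): {0,1,2,4}
'd' @ 1: {5,6,7,8,10}
'b' @ 2: {11,12}
'd' @ 3: {}  — state set empty
rest 'cc' ignored (set empty)
final: {}; accept 13 not in set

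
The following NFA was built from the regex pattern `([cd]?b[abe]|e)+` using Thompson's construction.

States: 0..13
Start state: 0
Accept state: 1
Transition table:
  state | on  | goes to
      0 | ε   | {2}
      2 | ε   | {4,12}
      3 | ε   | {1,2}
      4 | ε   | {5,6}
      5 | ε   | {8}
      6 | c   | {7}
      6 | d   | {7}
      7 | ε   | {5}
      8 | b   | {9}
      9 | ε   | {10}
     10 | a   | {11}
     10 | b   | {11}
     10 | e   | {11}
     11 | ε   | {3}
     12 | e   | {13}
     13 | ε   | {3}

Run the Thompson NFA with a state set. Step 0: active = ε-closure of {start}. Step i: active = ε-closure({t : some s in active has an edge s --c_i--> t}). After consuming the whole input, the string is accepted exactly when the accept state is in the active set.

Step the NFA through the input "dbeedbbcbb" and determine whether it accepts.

Answer: ACCEPT

Trace:
start: ε-closure({0}) = {0,2,4,5,6,8,12}
'd' @ 1: {5,7,8}
'b' @ 2: {9,10}
'e' @ 3: {1,2,3,4,5,6,8,11,12}  ✓accept
'e' @ 4: {1,2,3,4,5,6,8,12,13}  ✓accept
'd' @ 5: {5,7,8}
'b' @ 6: {9,10}
'b' @ 7: {1,2,3,4,5,6,8,11,12}  ✓accept
'c' @ 8: {5,7,8}
'b' @ 9: {9,10}
'b' @ 10: {1,2,3,4,5,6,8,11,12}  ✓accept
final: {1,2,3,4,5,6,8,11,12}; accept 1 in set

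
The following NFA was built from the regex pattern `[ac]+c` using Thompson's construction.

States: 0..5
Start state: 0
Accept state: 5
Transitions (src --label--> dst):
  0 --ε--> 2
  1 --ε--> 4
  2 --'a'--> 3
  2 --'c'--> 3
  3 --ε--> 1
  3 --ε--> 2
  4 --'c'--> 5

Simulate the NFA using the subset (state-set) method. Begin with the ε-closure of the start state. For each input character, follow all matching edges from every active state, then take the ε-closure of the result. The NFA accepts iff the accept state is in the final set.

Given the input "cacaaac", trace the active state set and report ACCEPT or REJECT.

Answer: ACCEPT

Derivation:
initial (ε-close {0}): {0,2}
'c' @ 1: {1,2,3,4}
'a' @ 2: {1,2,3,4}
'c' @ 3: {1,2,3,4,5}  [accepting]
'a' @ 4: {1,2,3,4}
'a' @ 5: {1,2,3,4}
'a' @ 6: {1,2,3,4}
'c' @ 7: {1,2,3,4,5}  [accepting]
after full input: {1,2,3,4,5}  (accept=5 in)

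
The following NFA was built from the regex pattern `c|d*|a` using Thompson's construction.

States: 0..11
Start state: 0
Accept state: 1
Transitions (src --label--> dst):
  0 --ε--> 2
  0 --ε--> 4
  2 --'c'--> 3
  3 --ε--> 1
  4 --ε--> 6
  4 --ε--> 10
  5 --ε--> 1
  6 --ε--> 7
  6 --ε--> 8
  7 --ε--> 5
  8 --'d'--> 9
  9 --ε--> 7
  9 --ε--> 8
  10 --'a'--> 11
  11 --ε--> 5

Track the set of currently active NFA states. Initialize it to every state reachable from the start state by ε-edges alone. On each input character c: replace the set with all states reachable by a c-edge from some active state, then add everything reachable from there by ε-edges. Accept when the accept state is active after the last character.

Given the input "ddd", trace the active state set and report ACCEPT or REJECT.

Answer: ACCEPT

Derivation:
start: ε-closure({0}) = {0,1,2,4,5,6,7,8,10}
'd' @ 1: {1,5,7,8,9}  [accepting]
'd' @ 2: {1,5,7,8,9}  [accepting]
'd' @ 3: {1,5,7,8,9}  [accepting]
after full input: {1,5,7,8,9}  (accept=1 in)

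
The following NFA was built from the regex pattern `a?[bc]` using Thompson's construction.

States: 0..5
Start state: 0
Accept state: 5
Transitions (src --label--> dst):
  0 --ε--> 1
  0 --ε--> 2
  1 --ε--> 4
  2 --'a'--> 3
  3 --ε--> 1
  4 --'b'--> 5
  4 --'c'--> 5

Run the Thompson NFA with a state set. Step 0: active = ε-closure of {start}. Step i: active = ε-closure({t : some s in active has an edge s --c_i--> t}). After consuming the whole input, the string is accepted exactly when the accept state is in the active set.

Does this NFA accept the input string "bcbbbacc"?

Answer: REJECT

Trace:
S₀ = ε-closure({0}) = {0,1,2,4}
'b' @ 1: {5}  [accepting]
'c' @ 2: {}  — state set empty
rest 'bbbacc' ignored (set empty)
after full input: {}  (accept=5 not in)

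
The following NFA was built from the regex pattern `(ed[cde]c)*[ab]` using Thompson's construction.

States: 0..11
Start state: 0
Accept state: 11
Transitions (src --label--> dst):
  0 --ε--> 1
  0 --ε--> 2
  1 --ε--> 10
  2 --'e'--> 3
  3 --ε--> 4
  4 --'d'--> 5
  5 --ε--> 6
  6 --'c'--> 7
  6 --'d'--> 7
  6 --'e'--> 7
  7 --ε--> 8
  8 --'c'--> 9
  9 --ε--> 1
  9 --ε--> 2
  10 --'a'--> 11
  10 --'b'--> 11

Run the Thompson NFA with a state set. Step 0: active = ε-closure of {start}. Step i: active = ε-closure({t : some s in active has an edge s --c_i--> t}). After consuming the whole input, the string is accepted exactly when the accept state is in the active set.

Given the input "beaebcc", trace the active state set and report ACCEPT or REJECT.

Answer: REJECT

Derivation:
start: ε-closure({0}) = {0,1,2,10}
'b' @ 1: {11}  (accept∈set)
'e' @ 2: {}  — dead — no transitions
rest 'aebcc' ignored (set empty)
final: {}; accept 11 not in set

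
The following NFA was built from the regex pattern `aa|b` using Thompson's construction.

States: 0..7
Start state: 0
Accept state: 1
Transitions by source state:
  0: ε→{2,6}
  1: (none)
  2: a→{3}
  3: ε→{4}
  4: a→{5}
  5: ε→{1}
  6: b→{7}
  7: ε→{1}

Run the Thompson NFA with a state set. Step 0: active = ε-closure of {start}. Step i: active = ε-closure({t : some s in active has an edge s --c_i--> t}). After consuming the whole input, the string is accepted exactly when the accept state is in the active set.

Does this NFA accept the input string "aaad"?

Answer: REJECT

Derivation:
start: ε-closure({0}) = {0,2,6}
'a' @ 1: {3,4}
'a' @ 2: {1,5}  (accept∈set)
'a' @ 3: {}  — no active states
rest 'd' ignored (set empty)
final: {}; accept 1 not in set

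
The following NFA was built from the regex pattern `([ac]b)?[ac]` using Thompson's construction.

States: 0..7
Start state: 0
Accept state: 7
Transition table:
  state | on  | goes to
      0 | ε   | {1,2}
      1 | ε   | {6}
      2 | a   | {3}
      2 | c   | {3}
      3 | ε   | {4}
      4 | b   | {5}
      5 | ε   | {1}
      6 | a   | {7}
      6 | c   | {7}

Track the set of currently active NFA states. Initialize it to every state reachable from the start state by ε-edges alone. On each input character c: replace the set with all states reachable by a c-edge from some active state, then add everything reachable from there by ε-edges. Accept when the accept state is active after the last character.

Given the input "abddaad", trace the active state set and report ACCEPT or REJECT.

Answer: REJECT

Derivation:
initial (ε-close {0}): {0,1,2,6}
'a' @ 1: {3,4,7}  [accepting]
'b' @ 2: {1,5,6}
'd' @ 3: {}  — state set empty
rest 'daad' ignored (set empty)
final: {}; accept 7 not in set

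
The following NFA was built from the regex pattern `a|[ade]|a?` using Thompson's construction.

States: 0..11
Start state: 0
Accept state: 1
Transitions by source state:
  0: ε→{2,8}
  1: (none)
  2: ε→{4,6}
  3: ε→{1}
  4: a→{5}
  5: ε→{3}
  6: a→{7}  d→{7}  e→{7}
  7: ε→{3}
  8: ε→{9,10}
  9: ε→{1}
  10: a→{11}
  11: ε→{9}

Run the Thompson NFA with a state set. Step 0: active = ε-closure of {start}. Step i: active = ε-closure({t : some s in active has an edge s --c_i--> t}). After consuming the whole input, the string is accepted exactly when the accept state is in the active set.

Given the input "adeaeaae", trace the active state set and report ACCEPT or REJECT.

Answer: REJECT

Trace:
initial (ε-close {0}): {0,1,2,4,6,8,9,10}
'a' @ 1: {1,3,5,7,9,11}  ✓accept
'd' @ 2: {}  — no active states
rest 'eaeaae' ignored (set empty)
final: {}; accept 1 not in set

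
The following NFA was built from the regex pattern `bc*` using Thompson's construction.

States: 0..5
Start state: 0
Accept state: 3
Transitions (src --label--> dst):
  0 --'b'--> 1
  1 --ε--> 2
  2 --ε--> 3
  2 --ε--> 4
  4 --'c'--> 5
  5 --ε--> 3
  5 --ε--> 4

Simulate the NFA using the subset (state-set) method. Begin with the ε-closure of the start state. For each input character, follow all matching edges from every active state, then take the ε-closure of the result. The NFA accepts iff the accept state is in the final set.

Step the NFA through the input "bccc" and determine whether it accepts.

initial (ε-close {0}): {0}
'b' @ 1: {1,2,3,4}  ✓accept
'c' @ 2: {3,4,5}  ✓accept
'c' @ 3: {3,4,5}  ✓accept
'c' @ 4: {3,4,5}  ✓accept
final: {3,4,5}; accept 3 in set

Answer: ACCEPT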